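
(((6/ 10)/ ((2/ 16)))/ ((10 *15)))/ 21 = 4/ 2625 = 0.00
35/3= 11.67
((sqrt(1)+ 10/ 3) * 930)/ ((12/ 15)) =10075/ 2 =5037.50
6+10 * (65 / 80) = 113 / 8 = 14.12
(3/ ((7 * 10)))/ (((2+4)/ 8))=2/ 35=0.06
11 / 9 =1.22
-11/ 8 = -1.38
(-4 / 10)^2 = 4 / 25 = 0.16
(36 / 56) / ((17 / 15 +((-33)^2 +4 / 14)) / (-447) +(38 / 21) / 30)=-6705 / 24814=-0.27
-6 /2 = -3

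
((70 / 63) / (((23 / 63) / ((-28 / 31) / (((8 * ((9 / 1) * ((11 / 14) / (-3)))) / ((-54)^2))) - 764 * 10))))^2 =32052757798465600 / 61512649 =521075881.46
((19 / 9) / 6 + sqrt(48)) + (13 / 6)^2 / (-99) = 7.23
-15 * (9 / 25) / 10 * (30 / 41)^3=-14580 / 68921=-0.21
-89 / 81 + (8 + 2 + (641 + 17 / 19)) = 1001575 / 1539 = 650.80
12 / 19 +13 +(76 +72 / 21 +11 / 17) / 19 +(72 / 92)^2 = 18.46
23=23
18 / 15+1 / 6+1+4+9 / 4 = 517 / 60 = 8.62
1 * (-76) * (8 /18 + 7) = -5092 /9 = -565.78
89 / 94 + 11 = 1123 / 94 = 11.95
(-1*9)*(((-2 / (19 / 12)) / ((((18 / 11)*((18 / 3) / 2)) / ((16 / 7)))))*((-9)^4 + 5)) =660352 / 19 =34755.37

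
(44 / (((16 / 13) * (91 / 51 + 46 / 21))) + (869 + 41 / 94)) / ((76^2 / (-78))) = -767169 / 64672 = -11.86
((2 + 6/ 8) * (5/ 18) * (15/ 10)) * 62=71.04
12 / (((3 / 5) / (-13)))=-260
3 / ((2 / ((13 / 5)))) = 39 / 10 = 3.90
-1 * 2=-2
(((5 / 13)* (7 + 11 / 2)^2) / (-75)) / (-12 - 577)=125 / 91884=0.00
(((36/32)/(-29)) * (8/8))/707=-9/164024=-0.00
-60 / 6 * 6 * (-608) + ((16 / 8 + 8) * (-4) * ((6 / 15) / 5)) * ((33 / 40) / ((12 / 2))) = 36479.56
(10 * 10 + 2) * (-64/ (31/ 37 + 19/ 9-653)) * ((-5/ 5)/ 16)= -135864/ 216467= -0.63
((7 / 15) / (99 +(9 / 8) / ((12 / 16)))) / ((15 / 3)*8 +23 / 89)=1246 / 10802745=0.00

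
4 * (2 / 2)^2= 4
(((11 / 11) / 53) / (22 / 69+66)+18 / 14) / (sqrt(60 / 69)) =1.38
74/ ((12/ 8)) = 148/ 3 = 49.33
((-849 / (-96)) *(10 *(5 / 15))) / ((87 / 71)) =100465 / 4176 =24.06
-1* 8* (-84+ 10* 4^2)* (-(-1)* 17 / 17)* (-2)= 1216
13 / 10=1.30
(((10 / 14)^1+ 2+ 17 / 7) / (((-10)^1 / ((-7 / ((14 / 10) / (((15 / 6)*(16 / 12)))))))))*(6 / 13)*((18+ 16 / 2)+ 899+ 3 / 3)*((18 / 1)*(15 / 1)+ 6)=92007360 / 91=1011069.89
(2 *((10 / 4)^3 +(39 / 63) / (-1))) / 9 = 2521 / 756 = 3.33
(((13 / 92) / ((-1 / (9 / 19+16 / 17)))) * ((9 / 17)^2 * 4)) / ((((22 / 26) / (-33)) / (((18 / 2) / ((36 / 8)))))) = 17.48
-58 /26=-29 /13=-2.23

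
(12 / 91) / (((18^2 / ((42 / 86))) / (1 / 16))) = 1 / 80496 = 0.00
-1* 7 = -7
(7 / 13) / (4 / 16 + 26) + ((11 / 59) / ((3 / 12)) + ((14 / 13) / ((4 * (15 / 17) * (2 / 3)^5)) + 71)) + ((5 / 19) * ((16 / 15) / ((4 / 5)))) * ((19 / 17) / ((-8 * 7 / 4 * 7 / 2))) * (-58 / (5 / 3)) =45610182391 / 613354560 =74.36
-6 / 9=-2 / 3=-0.67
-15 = -15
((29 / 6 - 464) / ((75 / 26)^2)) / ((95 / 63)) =-36.59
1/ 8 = 0.12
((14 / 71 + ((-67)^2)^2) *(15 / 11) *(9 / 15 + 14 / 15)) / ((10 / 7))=46069493281 / 1562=29493913.75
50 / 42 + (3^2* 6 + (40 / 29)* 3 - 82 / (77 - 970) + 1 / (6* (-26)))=560064871 / 9426508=59.41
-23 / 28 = -0.82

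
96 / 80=6 / 5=1.20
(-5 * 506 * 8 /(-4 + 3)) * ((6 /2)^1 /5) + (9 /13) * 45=12175.15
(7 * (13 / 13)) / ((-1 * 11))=-0.64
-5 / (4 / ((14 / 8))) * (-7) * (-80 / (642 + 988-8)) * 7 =-8575 / 1622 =-5.29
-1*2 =-2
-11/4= -2.75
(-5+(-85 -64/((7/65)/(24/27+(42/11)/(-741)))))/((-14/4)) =16200460/92169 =175.77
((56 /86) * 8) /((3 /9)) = 672 /43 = 15.63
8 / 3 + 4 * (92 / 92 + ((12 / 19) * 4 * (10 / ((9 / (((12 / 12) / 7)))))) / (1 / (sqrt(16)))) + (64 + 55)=17567 / 133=132.08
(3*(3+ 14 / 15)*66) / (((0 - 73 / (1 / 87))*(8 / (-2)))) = 0.03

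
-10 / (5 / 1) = -2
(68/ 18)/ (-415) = -34/ 3735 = -0.01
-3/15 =-1/5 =-0.20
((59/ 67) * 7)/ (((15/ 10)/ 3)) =12.33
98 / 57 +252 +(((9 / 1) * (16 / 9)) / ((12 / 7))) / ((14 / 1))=14500 / 57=254.39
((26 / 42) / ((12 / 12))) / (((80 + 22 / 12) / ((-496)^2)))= 6396416 / 3437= 1861.05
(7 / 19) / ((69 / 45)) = 105 / 437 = 0.24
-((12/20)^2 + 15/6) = -143/50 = -2.86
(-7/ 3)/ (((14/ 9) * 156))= -1/ 104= -0.01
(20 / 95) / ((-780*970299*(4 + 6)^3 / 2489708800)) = -0.00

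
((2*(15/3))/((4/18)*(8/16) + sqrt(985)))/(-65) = 9/518596 - 81*sqrt(985)/518596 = -0.00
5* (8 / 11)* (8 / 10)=32 / 11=2.91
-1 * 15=-15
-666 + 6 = -660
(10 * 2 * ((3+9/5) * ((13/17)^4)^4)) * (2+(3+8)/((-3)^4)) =3683746348438083599776/1313852180643005448987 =2.80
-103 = -103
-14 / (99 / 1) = -14 / 99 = -0.14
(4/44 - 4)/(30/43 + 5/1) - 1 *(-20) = 52051/2695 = 19.31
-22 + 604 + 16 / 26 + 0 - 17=7353 / 13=565.62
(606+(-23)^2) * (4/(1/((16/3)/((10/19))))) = 138016/3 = 46005.33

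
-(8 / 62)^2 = -16 / 961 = -0.02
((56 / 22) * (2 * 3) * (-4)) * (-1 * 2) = 1344 / 11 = 122.18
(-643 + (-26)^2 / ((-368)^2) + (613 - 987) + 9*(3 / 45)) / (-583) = 172055347 / 98690240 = 1.74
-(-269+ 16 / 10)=1337 / 5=267.40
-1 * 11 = -11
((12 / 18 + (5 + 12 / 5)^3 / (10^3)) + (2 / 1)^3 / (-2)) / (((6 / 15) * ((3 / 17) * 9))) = -18666697 / 4050000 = -4.61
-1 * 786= -786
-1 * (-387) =387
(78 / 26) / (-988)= -3 / 988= -0.00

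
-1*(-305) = 305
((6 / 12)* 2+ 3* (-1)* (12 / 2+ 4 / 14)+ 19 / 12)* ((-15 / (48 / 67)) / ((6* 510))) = 91589 / 822528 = 0.11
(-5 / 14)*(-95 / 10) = 95 / 28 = 3.39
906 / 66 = 151 / 11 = 13.73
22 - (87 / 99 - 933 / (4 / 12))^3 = 787302066749086 / 35937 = 21907840575.15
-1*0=0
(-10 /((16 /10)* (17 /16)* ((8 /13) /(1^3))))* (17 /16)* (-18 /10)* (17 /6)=3315 /64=51.80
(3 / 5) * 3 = 9 / 5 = 1.80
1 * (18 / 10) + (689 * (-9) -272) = -6471.20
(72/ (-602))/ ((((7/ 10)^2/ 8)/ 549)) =-15811200/ 14749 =-1072.02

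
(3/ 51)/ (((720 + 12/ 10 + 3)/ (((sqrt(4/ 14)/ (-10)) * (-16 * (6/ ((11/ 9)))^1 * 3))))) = 432 * sqrt(14)/ 1579963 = 0.00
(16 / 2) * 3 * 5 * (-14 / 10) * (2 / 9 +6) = -3136 / 3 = -1045.33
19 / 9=2.11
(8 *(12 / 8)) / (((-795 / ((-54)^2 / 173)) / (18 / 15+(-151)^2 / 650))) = -9.23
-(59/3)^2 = -3481/9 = -386.78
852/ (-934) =-426/ 467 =-0.91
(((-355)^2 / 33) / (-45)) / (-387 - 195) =25205 / 172854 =0.15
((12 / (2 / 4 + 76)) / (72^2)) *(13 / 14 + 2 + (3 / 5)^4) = 0.00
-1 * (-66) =66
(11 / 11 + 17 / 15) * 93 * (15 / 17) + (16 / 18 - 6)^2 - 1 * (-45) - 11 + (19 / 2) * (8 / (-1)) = 219194 / 1377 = 159.18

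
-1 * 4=-4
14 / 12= 7 / 6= 1.17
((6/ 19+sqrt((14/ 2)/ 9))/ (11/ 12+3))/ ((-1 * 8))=-sqrt(7)/ 94 - 9/ 893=-0.04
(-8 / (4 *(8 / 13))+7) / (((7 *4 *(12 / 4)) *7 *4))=5 / 3136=0.00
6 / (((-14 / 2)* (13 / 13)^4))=-0.86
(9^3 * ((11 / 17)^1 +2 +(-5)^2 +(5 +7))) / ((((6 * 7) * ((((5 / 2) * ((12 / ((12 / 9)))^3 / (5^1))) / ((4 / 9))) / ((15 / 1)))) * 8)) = 1685 / 1071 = 1.57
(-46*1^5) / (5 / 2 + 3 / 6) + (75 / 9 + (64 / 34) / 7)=-801 / 119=-6.73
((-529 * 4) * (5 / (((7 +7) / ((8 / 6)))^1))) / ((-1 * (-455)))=-4232 / 1911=-2.21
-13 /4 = -3.25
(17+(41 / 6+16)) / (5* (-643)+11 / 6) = -239 / 19279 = -0.01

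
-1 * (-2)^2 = -4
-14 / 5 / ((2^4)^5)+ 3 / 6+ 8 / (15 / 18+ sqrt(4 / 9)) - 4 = 14417899 / 7864320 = 1.83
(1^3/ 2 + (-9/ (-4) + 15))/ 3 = 5.92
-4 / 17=-0.24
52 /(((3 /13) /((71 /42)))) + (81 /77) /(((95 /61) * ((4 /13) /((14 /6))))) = 101660533 /263340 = 386.04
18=18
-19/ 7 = -2.71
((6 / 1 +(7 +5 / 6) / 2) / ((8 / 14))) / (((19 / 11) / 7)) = 64141 / 912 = 70.33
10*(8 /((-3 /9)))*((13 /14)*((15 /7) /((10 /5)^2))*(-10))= 58500 /49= 1193.88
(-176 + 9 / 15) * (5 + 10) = -2631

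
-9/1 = -9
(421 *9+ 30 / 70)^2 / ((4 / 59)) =10378522971 / 49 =211806591.24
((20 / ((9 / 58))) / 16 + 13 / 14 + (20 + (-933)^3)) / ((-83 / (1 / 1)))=51166471105 / 5229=9785135.04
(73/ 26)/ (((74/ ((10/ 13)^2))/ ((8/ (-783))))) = -14600/ 63649287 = -0.00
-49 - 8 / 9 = -449 / 9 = -49.89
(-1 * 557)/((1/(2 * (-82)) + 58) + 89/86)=-3927964/416271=-9.44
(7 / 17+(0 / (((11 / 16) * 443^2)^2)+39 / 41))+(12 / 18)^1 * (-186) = -85478 / 697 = -122.64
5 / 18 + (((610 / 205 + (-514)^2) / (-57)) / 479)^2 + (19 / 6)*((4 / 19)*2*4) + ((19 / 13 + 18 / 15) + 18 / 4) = 106.41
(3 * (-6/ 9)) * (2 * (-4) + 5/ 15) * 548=25208/ 3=8402.67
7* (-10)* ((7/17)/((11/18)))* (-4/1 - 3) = 61740/187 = 330.16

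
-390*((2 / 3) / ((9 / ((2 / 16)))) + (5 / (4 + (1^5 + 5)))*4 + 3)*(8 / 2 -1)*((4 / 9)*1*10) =-703300 / 27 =-26048.15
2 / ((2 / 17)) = 17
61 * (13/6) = 793/6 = 132.17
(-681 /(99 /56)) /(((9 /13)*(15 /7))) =-1156792 /4455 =-259.66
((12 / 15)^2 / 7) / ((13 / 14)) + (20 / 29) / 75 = 3044 / 28275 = 0.11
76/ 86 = 38/ 43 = 0.88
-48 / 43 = -1.12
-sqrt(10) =-3.16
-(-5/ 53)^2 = -25/ 2809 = -0.01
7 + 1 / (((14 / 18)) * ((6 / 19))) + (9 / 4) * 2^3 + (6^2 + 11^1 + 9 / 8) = 4323 / 56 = 77.20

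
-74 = -74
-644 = -644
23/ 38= 0.61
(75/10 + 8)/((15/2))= 31/15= 2.07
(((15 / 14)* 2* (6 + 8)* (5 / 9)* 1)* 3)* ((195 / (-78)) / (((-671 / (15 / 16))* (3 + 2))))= 375 / 10736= 0.03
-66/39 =-22/13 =-1.69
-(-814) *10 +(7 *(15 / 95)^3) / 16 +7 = 8147.00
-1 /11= -0.09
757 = 757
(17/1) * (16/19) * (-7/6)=-952/57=-16.70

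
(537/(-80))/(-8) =0.84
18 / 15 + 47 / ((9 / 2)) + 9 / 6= 13.14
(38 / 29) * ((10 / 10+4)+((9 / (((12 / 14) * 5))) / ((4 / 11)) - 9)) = 1349 / 580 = 2.33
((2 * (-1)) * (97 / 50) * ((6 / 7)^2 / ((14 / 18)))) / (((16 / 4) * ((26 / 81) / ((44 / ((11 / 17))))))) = -21638178 / 111475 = -194.11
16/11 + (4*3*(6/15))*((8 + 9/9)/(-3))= -12.95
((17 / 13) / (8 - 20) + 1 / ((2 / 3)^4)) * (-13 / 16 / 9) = -3091 / 6912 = -0.45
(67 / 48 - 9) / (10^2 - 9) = -365 / 4368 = -0.08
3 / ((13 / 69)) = 15.92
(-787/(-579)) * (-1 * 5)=-3935/579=-6.80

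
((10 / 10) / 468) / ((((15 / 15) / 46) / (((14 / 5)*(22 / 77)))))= 46 / 585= 0.08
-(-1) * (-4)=-4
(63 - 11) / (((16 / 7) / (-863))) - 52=-78741 / 4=-19685.25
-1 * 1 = -1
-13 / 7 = -1.86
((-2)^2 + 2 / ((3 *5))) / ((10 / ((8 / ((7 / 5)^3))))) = 1240 / 1029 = 1.21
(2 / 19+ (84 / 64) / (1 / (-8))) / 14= -395 / 532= -0.74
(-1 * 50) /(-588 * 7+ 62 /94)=2350 /193421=0.01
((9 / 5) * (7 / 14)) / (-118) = -9 / 1180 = -0.01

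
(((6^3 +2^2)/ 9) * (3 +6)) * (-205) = -45100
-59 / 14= -4.21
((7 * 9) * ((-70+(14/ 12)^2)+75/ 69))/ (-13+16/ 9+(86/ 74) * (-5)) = 130379823/ 521824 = 249.85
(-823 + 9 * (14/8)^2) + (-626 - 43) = -23431/16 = -1464.44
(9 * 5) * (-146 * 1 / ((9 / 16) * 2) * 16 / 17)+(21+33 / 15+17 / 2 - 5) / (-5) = -4676539 / 850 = -5501.81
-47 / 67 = -0.70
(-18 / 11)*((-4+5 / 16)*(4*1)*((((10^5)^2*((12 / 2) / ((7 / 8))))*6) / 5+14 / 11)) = 1682208000026019 / 847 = 1986077922108.64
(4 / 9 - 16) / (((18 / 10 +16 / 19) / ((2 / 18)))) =-13300 / 20331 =-0.65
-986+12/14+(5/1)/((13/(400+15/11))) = -831603/1001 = -830.77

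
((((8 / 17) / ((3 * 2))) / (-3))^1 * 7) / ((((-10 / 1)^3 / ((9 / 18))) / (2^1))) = 7 / 38250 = 0.00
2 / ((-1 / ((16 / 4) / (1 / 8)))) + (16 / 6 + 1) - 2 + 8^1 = -54.33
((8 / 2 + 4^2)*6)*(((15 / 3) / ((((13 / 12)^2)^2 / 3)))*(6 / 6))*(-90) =-3359232000 / 28561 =-117616.05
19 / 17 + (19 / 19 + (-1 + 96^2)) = 156691 / 17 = 9217.12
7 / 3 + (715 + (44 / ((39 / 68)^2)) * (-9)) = -246680 / 507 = -486.55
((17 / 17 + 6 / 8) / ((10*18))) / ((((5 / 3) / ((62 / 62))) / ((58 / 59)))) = 203 / 35400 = 0.01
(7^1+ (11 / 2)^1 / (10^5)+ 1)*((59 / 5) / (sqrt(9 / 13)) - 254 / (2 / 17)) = -3454423749 / 200000+ 31466883*sqrt(13) / 1000000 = -17158.66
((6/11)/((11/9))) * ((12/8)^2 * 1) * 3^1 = 729/242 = 3.01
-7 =-7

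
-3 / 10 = -0.30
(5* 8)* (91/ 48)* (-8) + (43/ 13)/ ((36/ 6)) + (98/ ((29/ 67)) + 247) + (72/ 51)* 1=-131.29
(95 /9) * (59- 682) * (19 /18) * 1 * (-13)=14618695 /162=90238.86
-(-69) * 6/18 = 23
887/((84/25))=22175/84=263.99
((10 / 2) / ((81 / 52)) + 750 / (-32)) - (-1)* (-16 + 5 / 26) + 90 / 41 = -33.84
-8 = -8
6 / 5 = 1.20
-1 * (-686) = 686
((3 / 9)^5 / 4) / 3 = 1 / 2916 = 0.00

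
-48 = -48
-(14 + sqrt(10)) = -14 - sqrt(10) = -17.16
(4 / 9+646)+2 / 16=46553 / 72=646.57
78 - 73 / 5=317 / 5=63.40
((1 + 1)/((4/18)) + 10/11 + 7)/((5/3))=558/55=10.15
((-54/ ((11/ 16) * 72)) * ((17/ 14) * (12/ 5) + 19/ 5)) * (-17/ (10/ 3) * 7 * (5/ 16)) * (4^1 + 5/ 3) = 40749/ 88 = 463.06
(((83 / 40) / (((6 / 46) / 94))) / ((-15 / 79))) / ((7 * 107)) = -7088117 / 674100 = -10.51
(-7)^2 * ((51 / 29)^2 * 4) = 509796 / 841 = 606.18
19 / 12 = 1.58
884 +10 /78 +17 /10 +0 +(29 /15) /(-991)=342362989 /386490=885.83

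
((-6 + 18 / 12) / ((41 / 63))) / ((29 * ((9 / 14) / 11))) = -4.08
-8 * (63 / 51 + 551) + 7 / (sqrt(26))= -4416.51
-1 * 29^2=-841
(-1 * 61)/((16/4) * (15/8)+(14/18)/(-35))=-5490/673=-8.16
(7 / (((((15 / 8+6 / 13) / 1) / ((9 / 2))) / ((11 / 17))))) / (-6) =-2002 / 1377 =-1.45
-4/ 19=-0.21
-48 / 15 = -16 / 5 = -3.20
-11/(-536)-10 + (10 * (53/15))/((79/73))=2879855/127032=22.67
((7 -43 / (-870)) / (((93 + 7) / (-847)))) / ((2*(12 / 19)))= -98698369 / 2088000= -47.27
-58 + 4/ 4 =-57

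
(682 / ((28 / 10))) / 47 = 1705 / 329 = 5.18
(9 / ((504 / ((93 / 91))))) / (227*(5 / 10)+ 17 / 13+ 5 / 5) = 0.00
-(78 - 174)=96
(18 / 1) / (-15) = -6 / 5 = -1.20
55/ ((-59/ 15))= -825/ 59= -13.98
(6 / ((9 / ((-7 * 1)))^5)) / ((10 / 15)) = -16807 / 6561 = -2.56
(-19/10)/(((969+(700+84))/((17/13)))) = -323/227890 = -0.00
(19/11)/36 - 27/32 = -2521/3168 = -0.80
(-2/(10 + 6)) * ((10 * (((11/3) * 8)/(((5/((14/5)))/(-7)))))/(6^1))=1078/45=23.96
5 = 5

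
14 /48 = 7 /24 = 0.29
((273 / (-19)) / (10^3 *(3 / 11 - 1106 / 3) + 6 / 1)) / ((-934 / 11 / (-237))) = 0.00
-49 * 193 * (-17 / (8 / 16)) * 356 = 114467528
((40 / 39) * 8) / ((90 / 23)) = 736 / 351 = 2.10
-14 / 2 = -7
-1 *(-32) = 32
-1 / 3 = -0.33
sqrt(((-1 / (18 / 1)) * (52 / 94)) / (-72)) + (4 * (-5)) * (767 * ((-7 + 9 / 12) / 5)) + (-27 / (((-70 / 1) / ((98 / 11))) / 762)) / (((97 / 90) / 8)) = sqrt(1222) / 1692 + 41198317 / 1067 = 38611.38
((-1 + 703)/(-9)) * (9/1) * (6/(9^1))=-468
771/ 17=45.35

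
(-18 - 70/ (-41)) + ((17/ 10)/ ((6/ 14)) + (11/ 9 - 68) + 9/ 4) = -76.85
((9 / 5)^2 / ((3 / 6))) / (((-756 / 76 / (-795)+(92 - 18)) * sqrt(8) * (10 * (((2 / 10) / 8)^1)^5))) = 83524608000 * sqrt(2) / 372653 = 316974.86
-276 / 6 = -46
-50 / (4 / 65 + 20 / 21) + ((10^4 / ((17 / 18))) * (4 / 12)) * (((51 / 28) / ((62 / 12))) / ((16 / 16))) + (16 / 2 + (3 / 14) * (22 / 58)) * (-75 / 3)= 4323811225 / 4354756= 992.89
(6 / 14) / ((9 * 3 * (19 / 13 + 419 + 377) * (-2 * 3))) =-13 / 3918726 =-0.00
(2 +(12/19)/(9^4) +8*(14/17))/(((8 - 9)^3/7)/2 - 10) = -84935284/99602541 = -0.85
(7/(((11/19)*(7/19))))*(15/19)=285/11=25.91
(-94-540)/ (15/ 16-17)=10144/ 257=39.47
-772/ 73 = -10.58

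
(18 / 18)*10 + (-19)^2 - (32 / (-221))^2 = 18118987 / 48841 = 370.98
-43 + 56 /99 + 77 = 3422 /99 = 34.57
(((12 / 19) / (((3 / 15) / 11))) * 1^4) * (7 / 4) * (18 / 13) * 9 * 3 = 561330 / 247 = 2272.59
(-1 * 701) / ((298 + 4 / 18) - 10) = -2.43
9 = 9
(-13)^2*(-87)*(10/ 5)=-29406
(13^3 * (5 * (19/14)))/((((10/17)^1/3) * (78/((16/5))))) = 109174/35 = 3119.26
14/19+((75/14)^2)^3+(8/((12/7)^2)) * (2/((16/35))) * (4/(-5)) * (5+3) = 30337134921187/1287550656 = 23561.90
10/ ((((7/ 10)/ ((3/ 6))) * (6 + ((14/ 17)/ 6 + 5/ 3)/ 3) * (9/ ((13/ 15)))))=221/ 2121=0.10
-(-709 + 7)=702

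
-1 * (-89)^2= -7921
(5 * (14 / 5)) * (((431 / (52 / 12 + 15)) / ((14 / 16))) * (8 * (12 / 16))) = 62064 / 29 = 2140.14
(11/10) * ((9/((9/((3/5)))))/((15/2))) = 11/125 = 0.09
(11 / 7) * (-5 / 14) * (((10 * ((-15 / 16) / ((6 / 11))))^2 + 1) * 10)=-20867275 / 12544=-1663.53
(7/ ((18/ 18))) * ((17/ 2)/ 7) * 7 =119/ 2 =59.50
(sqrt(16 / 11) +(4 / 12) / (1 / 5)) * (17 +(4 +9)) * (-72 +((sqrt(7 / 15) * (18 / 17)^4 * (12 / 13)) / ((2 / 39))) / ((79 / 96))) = -144 * (32990795 - 839808 * sqrt(105)) * (12 * sqrt(11) +55) / 72579749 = -4586.50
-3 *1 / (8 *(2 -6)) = 3 / 32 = 0.09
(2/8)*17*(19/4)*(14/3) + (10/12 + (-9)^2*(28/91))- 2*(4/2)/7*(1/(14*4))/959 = 1758825983/14661192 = 119.96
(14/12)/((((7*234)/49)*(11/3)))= 49/5148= 0.01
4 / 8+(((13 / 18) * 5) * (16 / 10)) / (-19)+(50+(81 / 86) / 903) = 111098549 / 2213253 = 50.20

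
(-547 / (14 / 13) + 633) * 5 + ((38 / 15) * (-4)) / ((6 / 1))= 392911 / 630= 623.67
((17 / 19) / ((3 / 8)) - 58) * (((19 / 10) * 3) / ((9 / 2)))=-634 / 9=-70.44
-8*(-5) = 40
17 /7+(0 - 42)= -277 /7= -39.57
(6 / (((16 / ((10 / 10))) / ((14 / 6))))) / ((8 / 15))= 105 / 64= 1.64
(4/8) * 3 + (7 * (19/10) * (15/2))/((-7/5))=-279/4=-69.75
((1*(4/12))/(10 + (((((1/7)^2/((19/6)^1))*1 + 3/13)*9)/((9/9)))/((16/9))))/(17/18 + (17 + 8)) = 1161888/1012937477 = 0.00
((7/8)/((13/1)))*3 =21/104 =0.20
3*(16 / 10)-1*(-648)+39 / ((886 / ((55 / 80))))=46272609 / 70880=652.83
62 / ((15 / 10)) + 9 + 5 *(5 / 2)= 377 / 6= 62.83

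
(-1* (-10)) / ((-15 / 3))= -2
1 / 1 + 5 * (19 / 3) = 98 / 3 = 32.67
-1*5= -5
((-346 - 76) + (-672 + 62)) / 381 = -344 / 127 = -2.71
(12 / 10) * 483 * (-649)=-1880802 / 5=-376160.40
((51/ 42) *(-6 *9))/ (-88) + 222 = 222.75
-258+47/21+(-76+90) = -5077/21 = -241.76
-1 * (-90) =90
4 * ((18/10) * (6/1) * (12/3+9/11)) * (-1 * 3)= -34344/55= -624.44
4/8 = 1/2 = 0.50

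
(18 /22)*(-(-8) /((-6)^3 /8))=-8 /33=-0.24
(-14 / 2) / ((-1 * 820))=7 / 820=0.01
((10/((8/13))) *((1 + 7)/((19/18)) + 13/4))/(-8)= -53495/2432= -22.00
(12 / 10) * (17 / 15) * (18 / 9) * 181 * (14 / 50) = 86156 / 625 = 137.85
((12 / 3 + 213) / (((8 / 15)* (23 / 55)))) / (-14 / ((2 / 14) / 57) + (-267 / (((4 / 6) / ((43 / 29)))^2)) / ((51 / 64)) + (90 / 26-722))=-6654753105 / 54457597352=-0.12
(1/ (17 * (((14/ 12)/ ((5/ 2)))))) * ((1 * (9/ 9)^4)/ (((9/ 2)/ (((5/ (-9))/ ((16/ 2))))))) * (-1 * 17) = 25/ 756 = 0.03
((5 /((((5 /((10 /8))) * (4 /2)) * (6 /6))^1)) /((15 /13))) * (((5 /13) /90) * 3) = 1 /144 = 0.01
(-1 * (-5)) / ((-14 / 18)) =-45 / 7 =-6.43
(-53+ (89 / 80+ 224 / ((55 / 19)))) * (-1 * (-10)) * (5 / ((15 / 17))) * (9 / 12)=381395 / 352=1083.51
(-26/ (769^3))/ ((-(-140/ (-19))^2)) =4693/ 4456614768200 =0.00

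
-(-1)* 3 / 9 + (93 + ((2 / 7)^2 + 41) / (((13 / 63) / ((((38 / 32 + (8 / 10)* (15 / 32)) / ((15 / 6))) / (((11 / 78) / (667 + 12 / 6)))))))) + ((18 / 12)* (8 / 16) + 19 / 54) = 111579452 / 189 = 590367.47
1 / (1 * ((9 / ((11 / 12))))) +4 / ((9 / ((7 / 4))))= 95 / 108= 0.88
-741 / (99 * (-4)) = 1.87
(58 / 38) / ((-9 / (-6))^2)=116 / 171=0.68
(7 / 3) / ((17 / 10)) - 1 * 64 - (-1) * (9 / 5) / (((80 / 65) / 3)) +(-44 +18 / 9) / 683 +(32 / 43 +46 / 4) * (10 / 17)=-6122962091 / 119825520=-51.10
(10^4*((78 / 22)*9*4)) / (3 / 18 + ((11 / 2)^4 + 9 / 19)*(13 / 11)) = 12804480000 / 10856269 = 1179.45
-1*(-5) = 5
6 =6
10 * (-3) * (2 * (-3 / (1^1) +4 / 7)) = 1020 / 7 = 145.71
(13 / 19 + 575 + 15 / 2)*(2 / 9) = 7387 / 57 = 129.60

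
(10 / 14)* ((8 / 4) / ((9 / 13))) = 130 / 63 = 2.06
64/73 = 0.88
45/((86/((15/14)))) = 675/1204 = 0.56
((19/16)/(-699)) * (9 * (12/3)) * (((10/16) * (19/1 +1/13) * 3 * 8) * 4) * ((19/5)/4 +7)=-1685718/3029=-556.53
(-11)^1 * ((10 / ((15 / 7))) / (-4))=77 / 6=12.83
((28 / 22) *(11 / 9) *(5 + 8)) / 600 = 91 / 2700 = 0.03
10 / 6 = 5 / 3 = 1.67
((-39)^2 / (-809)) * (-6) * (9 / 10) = 41067 / 4045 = 10.15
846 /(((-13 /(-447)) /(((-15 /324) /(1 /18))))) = -315135 /13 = -24241.15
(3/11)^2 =9/121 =0.07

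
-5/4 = -1.25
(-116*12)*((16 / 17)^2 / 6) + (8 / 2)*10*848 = 9743488 / 289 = 33714.49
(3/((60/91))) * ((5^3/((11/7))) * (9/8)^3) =11609325/22528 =515.33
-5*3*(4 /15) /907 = -4 /907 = -0.00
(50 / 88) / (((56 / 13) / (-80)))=-1625 / 154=-10.55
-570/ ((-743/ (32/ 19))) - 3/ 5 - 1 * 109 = -108.31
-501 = -501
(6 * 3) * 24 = 432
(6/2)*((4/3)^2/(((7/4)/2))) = 6.10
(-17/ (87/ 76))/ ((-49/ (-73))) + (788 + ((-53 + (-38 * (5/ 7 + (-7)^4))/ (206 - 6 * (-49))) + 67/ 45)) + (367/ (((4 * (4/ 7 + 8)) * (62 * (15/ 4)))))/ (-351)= 74008502282711/ 139157109000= 531.83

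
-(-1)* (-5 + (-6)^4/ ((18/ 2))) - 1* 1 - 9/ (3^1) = 135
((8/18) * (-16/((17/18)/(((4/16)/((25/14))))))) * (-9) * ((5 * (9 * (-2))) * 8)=-580608/85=-6830.68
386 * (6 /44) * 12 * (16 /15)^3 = 3162112 /4125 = 766.57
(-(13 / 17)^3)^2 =4826809 / 24137569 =0.20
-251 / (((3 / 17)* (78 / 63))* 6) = -29869 / 156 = -191.47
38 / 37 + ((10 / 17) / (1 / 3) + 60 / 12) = 4901 / 629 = 7.79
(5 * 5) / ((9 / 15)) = 125 / 3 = 41.67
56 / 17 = 3.29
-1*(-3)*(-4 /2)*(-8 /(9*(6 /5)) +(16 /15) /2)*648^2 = 2612736 /5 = 522547.20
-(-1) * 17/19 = 17/19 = 0.89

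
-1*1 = -1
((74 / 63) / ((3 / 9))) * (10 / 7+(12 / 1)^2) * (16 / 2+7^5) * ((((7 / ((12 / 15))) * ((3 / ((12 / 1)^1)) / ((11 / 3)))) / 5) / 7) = 316676895 / 2156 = 146881.68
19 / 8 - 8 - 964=-7757 / 8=-969.62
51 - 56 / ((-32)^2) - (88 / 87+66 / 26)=6861331 / 144768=47.40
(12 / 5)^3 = 1728 / 125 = 13.82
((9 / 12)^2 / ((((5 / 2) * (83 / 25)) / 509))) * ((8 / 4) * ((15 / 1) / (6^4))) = 12725 / 15936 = 0.80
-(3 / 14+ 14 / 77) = -61 / 154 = -0.40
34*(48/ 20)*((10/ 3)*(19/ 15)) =5168/ 15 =344.53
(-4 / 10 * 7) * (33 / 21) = -22 / 5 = -4.40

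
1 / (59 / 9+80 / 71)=639 / 4909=0.13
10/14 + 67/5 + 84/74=15.25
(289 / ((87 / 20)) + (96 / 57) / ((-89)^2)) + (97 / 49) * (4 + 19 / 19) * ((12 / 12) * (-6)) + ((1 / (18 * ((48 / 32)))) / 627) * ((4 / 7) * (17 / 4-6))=1343210259961 / 190548439389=7.05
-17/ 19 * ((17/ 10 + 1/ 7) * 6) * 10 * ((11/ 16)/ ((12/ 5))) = -120615/ 4256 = -28.34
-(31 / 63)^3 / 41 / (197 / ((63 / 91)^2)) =-29791 / 4213795131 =-0.00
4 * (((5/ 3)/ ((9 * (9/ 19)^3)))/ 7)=137180/ 137781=1.00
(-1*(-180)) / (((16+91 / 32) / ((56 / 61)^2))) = 2007040 / 249307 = 8.05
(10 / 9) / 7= 10 / 63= 0.16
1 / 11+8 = 89 / 11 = 8.09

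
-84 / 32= -21 / 8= -2.62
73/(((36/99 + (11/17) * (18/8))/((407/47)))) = 22223828/63967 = 347.43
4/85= 0.05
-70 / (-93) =70 / 93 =0.75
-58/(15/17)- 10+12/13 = -14588/195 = -74.81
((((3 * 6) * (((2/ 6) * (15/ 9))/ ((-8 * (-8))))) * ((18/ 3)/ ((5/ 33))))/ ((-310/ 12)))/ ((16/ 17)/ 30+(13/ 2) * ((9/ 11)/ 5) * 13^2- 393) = 0.00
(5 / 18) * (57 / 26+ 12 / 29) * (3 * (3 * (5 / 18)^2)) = 81875 / 162864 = 0.50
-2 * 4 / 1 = -8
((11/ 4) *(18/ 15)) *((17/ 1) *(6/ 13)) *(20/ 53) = 6732/ 689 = 9.77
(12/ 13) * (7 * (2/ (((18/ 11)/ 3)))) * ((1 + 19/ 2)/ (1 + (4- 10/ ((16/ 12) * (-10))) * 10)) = 6468/ 1261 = 5.13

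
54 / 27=2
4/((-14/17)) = -34/7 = -4.86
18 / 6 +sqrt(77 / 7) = 3 +sqrt(11) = 6.32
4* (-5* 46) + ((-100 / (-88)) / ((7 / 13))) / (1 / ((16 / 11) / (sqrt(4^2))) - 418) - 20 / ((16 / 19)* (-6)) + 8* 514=3195.95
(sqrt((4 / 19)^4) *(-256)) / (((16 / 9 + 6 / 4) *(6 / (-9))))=110592 / 21299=5.19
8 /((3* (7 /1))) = 8 /21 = 0.38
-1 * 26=-26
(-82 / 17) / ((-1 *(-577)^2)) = 82 / 5659793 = 0.00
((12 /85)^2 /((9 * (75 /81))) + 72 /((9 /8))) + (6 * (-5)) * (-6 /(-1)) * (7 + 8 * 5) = -8396.00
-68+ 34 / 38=-1275 / 19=-67.11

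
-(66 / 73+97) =-7147 / 73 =-97.90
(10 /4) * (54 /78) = 45 /26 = 1.73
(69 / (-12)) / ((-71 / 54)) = 621 / 142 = 4.37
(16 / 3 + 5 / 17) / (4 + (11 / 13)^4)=1.25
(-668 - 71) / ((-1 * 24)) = 30.79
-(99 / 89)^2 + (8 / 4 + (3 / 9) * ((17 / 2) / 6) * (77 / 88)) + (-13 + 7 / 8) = -24977725 / 2281248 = -10.95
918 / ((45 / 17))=1734 / 5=346.80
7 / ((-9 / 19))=-133 / 9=-14.78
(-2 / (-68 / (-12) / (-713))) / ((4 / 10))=10695 / 17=629.12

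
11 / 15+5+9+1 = 236 / 15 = 15.73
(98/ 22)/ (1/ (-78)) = -3822/ 11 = -347.45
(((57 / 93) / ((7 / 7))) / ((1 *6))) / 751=19 / 139686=0.00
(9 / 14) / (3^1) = 3 / 14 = 0.21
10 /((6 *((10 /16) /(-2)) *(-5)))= 1.07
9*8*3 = 216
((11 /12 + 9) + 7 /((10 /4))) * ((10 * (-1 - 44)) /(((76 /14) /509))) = -40778535 /76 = -536559.67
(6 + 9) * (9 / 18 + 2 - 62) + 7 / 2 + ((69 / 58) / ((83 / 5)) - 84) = -4683677 / 4814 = -972.93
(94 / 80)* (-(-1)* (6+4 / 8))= 611 / 80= 7.64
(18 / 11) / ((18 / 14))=14 / 11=1.27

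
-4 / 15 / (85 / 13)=-52 / 1275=-0.04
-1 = -1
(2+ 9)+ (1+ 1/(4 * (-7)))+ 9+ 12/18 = 21.63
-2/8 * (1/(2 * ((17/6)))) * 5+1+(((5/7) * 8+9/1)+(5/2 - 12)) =2853/476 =5.99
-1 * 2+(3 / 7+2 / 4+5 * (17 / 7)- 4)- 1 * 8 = -13 / 14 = -0.93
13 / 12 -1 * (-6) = 85 / 12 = 7.08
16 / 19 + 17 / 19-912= -910.26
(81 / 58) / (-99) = -9 / 638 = -0.01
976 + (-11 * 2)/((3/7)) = 2774/3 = 924.67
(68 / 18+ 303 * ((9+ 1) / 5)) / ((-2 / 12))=-10976 / 3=-3658.67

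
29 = 29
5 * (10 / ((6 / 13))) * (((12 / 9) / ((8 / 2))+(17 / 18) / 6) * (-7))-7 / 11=-1328593 / 3564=-372.78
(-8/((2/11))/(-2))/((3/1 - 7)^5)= -11/512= -0.02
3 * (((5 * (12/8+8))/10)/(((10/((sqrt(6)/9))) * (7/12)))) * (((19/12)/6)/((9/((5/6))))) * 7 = 361 * sqrt(6)/7776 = 0.11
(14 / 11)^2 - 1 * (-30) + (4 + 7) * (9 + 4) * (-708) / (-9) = 4094986 / 363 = 11280.95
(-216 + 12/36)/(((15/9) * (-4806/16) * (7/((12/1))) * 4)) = 0.18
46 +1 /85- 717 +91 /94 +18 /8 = -10670967 /15980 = -667.77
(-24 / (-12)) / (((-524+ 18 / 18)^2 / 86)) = 172 / 273529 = 0.00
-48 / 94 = -24 / 47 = -0.51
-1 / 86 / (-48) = 1 / 4128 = 0.00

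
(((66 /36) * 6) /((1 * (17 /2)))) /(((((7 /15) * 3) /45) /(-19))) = -94050 /119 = -790.34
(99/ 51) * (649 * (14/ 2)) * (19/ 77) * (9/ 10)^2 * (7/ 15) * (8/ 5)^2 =111866832/ 53125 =2105.73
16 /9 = 1.78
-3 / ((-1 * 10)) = 3 / 10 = 0.30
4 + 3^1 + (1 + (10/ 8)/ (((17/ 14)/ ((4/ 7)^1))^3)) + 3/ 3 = 44857/ 4913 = 9.13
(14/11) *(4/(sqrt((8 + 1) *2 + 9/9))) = 56 *sqrt(19)/209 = 1.17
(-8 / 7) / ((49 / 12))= -96 / 343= -0.28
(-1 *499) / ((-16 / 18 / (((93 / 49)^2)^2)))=335950157691 / 46118408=7284.51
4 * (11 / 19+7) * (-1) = -30.32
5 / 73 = 0.07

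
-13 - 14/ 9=-131/ 9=-14.56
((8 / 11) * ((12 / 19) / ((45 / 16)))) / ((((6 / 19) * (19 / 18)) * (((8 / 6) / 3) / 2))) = 2304 / 1045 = 2.20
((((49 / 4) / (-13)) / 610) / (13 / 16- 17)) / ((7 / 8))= 16 / 146705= 0.00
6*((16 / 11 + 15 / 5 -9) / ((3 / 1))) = -100 / 11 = -9.09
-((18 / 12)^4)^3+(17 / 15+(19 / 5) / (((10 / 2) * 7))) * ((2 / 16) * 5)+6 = -52887001 / 430080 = -122.97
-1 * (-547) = 547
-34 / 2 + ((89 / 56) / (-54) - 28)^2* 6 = 7158517489 / 1524096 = 4696.89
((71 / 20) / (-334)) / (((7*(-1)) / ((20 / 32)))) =71 / 74816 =0.00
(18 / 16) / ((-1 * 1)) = -9 / 8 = -1.12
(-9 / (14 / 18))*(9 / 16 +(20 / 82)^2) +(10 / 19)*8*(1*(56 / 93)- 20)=-29565786623 / 332676624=-88.87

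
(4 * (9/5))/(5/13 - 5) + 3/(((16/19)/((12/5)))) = 699/100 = 6.99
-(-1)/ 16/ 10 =1/ 160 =0.01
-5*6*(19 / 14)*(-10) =2850 / 7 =407.14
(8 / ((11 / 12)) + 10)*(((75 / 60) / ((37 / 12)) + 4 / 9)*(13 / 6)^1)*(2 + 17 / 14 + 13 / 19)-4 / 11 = 391894733 / 2923074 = 134.07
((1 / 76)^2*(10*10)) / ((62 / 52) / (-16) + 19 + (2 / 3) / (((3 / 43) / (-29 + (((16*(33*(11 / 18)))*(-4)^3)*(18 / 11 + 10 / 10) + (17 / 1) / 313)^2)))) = 20632271400 / 33752665579888606420777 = 0.00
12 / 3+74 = 78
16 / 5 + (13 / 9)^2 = 2141 / 405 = 5.29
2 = 2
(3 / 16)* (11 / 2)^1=33 / 32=1.03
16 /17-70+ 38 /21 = -67.25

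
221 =221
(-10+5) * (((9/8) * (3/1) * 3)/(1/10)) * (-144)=72900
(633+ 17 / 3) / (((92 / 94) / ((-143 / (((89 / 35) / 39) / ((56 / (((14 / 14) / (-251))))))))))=20116605859.62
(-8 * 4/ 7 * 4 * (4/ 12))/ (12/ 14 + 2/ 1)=-32/ 15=-2.13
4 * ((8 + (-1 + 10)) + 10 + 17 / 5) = 608 / 5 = 121.60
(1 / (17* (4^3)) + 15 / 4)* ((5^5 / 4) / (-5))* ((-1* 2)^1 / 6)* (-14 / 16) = -17854375 / 104448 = -170.94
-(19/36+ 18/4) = -181/36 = -5.03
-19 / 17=-1.12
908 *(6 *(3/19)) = 16344/19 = 860.21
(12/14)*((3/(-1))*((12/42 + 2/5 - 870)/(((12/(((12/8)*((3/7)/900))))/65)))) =593307/68600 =8.65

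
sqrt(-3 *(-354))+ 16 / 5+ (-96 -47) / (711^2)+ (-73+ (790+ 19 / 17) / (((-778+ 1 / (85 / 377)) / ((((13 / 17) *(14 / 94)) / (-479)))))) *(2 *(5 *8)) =-371261963207943262627 / 63607316095768365+ 3 *sqrt(118) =-5804.19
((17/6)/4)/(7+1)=17/192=0.09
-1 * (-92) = 92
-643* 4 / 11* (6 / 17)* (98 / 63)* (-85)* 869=28446320 / 3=9482106.67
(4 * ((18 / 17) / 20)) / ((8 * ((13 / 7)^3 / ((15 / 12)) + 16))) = 1029 / 821168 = 0.00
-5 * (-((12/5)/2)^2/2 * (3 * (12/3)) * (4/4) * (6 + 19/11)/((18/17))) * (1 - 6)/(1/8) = -138720/11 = -12610.91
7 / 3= 2.33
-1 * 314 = -314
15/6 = 2.50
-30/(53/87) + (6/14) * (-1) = -18429/371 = -49.67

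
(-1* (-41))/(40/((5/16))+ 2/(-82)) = 1681/5247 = 0.32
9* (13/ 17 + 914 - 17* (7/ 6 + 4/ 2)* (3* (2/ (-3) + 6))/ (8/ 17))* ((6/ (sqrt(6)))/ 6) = -23347* sqrt(6)/ 17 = -3364.01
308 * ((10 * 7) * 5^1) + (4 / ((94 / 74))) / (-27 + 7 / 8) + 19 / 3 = 3176941285 / 29469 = 107806.21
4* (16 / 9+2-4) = -0.89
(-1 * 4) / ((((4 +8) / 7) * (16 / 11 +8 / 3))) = -77 / 136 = -0.57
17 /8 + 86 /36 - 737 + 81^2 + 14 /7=419797 /72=5830.51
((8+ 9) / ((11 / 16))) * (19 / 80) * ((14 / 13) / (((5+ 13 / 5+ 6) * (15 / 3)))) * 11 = 133 / 130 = 1.02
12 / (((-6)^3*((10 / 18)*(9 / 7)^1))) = -7 / 90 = -0.08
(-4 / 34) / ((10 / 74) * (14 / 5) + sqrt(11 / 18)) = 18648 / 196027 - 8214 * sqrt(22) / 196027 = -0.10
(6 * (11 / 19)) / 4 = 33 / 38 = 0.87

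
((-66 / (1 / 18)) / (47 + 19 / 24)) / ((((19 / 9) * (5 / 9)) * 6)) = -384912 / 108965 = -3.53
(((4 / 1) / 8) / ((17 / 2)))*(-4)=-4 / 17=-0.24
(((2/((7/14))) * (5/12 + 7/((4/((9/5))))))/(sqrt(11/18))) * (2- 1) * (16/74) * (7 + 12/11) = 152368 * sqrt(22)/22385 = 31.93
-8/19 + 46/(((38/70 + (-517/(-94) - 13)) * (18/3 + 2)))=-23087/18506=-1.25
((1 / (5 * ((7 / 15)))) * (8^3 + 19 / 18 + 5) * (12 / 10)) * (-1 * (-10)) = 2664.29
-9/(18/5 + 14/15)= -135/68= -1.99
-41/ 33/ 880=-0.00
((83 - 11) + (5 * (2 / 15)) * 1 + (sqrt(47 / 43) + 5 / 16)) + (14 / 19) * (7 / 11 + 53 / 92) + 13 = sqrt(2021) / 43 + 20044625 / 230736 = 87.92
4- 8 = -4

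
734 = 734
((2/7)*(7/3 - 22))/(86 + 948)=-59/10857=-0.01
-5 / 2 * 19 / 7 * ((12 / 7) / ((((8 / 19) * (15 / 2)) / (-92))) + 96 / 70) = 16150 / 49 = 329.59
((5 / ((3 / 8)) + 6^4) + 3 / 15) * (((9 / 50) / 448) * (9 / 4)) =530361 / 448000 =1.18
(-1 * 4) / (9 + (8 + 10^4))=-4 / 10017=-0.00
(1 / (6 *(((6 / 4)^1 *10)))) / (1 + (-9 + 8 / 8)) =-1 / 630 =-0.00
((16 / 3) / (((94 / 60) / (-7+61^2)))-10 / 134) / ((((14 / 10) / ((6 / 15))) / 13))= 1035159970 / 22043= 46960.94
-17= -17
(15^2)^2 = 50625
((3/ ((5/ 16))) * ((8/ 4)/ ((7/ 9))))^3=644972544/ 42875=15043.09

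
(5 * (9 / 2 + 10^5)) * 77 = 77003465 / 2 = 38501732.50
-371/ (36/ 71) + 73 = -23713/ 36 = -658.69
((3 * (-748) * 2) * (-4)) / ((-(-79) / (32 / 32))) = 17952 / 79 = 227.24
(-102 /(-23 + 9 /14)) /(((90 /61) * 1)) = 14518 /4695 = 3.09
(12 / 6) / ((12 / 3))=0.50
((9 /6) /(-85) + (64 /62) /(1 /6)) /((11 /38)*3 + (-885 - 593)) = -618393 /147905185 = -0.00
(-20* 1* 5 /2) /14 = -3.57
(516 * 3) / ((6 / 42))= 10836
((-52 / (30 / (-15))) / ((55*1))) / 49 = 0.01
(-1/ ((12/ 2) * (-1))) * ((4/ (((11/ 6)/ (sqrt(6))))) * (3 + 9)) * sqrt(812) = 96 * sqrt(1218)/ 11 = 304.58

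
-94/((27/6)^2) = -376/81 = -4.64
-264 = -264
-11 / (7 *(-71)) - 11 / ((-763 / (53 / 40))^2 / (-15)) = 299329327 / 13226879680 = 0.02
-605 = -605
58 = 58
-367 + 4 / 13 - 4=-4819 / 13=-370.69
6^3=216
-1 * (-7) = 7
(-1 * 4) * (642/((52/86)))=-55212/13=-4247.08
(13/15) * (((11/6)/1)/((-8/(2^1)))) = -143/360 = -0.40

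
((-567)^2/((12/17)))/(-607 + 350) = -1821771/1028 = -1772.15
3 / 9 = 1 / 3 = 0.33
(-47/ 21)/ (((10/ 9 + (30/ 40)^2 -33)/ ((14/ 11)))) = 4512/ 49621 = 0.09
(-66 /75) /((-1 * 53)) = 22 /1325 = 0.02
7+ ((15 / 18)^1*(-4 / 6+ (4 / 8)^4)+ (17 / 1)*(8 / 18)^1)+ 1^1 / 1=1445 / 96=15.05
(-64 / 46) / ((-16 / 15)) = 30 / 23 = 1.30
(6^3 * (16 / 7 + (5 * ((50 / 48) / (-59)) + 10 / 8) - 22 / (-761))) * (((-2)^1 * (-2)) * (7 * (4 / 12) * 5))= 1573331700 / 44899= 35041.58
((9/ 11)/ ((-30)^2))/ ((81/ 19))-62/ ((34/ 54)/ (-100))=14915340323/ 1514700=9847.06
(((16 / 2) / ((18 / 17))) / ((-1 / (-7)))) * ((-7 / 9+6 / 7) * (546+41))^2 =585767300 / 5103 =114788.81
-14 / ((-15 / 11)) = 154 / 15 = 10.27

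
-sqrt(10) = -3.16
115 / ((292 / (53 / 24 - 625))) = -1718905 / 7008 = -245.28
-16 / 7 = -2.29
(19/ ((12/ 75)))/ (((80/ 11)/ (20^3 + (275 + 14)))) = 8662005/ 64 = 135343.83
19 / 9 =2.11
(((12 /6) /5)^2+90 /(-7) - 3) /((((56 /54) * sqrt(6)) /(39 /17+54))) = -23659911 * sqrt(6) /166600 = -347.87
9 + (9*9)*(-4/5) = -279/5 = -55.80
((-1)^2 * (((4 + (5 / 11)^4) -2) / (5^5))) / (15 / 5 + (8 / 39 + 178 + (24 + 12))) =1166373 / 387574721875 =0.00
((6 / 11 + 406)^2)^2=399951361478656 / 14641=27317216138.15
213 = 213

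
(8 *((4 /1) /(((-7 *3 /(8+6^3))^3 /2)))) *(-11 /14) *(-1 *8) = -488225.86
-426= -426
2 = 2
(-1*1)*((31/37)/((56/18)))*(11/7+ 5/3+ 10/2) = -16089/7252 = -2.22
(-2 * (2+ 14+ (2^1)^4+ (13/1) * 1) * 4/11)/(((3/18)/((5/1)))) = -10800/11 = -981.82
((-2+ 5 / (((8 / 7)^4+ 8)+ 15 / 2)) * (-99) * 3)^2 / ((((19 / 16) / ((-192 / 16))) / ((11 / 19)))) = -412909734396183552 / 273820911841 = -1507955.44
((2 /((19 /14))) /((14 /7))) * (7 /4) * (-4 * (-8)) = 784 /19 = 41.26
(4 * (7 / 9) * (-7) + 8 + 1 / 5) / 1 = -611 / 45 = -13.58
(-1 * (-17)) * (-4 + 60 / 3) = 272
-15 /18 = -5 /6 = -0.83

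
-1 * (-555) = 555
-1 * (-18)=18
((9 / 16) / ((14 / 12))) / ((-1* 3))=-9 / 56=-0.16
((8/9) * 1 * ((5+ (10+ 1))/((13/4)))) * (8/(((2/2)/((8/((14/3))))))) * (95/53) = 1556480/14469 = 107.57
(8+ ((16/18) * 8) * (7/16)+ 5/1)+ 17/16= 2473/144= 17.17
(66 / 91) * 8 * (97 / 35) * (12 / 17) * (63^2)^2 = 178809563.34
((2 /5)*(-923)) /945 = -1846 /4725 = -0.39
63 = 63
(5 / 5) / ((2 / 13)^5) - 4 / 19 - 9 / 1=7048967 / 608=11593.70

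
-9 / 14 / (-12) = 3 / 56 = 0.05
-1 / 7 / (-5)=1 / 35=0.03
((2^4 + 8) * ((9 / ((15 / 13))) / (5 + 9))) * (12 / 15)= 1872 / 175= 10.70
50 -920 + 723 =-147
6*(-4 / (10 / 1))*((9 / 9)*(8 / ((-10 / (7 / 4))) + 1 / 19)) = 1536 / 475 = 3.23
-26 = -26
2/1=2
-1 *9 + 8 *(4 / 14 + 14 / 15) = 79 / 105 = 0.75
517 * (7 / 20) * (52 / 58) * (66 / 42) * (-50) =-12746.72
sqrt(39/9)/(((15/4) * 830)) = 2 * sqrt(39)/18675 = 0.00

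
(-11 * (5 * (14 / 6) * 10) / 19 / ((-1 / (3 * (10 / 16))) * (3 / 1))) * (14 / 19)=67375 / 2166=31.11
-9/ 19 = -0.47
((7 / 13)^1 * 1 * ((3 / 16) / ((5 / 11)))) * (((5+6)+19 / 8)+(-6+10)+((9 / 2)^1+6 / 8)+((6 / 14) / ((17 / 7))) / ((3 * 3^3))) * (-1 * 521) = -3333201179 / 1272960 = -2618.46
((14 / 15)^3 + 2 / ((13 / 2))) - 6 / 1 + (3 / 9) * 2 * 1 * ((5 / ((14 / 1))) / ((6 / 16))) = -1303546 / 307125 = -4.24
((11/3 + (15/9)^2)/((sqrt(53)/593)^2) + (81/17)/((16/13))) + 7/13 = 72126427973/1686672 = 42762.57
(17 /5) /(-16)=-17 /80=-0.21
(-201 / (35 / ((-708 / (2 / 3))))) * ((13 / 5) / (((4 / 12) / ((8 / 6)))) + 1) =69527.62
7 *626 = 4382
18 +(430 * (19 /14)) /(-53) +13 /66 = 175961 /24486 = 7.19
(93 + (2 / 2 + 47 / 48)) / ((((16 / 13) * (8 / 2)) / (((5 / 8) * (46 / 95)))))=1363141 / 233472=5.84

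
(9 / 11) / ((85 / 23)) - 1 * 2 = -1.78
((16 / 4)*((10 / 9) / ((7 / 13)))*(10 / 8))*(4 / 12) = 650 / 189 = 3.44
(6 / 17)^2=36 / 289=0.12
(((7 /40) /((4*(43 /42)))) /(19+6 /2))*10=147 /7568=0.02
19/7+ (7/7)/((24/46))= 389/84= 4.63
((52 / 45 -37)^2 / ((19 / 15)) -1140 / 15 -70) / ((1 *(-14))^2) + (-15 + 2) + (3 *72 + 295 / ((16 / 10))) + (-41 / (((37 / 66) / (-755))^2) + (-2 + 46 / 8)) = -102361527350570413 / 1376502120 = -74363508.68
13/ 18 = 0.72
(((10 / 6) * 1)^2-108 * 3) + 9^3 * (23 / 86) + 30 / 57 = -1848997 / 14706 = -125.73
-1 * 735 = -735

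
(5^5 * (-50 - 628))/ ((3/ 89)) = -62856250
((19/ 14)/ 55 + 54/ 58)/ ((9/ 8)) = 0.85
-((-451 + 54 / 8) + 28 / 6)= 5275 / 12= 439.58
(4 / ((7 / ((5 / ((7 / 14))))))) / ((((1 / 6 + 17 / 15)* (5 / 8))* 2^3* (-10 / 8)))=-64 / 91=-0.70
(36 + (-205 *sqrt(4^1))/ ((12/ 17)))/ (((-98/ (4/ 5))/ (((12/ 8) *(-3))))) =-20.01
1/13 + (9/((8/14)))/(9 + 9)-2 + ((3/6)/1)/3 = -275/312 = -0.88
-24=-24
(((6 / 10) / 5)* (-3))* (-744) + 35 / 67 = 268.36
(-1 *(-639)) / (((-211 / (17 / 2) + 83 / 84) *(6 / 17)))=-2585394 / 34037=-75.96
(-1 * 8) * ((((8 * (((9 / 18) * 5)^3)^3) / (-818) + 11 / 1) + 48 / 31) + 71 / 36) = 182.30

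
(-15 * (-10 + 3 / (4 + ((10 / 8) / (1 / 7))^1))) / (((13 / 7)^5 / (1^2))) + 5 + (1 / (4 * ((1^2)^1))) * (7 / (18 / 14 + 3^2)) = 21451175549 / 1817850528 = 11.80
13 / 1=13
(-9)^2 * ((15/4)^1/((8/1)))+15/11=13845/352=39.33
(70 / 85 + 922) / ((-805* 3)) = -15688 / 41055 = -0.38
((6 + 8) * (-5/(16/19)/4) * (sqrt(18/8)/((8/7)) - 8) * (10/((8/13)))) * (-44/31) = -50875825/15872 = -3205.38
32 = 32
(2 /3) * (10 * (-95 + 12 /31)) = -58660 /93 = -630.75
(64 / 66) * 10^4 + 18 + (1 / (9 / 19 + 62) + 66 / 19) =7232953681 / 744249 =9718.46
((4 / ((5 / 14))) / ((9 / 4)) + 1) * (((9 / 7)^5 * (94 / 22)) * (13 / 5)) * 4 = 4313437596 / 4621925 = 933.26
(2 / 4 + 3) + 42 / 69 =189 / 46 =4.11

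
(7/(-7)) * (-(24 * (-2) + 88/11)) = -40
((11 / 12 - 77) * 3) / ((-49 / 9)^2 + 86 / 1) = -73953 / 37468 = -1.97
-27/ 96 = -0.28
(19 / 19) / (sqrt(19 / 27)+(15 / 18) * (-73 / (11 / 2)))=-36135 / 397376 -363 * sqrt(57) / 397376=-0.10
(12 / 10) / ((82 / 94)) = 282 / 205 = 1.38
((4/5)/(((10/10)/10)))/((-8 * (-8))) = 1/8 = 0.12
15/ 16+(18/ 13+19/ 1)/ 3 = 4825/ 624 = 7.73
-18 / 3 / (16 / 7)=-21 / 8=-2.62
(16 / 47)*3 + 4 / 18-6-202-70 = -276.76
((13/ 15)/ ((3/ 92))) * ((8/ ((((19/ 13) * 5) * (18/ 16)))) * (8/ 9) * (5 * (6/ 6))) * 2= 15921152/ 69255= 229.89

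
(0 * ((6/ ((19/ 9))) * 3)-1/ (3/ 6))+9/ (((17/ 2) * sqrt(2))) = -2+9 * sqrt(2)/ 17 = -1.25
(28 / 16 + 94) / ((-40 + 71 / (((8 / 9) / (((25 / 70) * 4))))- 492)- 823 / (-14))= -0.27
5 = 5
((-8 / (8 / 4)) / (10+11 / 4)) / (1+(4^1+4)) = -16 / 459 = -0.03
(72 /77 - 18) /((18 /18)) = -1314 /77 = -17.06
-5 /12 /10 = -1 /24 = -0.04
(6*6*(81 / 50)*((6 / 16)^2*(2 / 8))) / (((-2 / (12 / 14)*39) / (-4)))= 6561 / 72800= 0.09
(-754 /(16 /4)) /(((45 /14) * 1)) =-2639 /45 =-58.64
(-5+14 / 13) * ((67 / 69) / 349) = -1139 / 104351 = -0.01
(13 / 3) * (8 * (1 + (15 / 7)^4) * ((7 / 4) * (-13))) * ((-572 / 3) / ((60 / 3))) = 2562958684 / 15435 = 166048.51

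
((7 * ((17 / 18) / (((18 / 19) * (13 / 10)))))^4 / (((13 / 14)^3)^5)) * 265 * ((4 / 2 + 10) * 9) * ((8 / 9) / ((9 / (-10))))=-13467242224539979505581702223872000000 / 188792624592092441930543820351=-71333518.74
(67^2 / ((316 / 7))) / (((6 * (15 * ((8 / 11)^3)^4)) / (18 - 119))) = -9960502323052102283 / 1954381918371840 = -5096.50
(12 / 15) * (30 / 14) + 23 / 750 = 9161 / 5250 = 1.74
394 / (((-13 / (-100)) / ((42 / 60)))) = 27580 / 13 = 2121.54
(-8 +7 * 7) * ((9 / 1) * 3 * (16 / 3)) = 5904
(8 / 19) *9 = 72 / 19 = 3.79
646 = 646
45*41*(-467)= -861615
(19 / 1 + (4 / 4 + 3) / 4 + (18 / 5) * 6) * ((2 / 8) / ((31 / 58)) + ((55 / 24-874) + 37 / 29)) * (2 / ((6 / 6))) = -976058668 / 13485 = -72381.07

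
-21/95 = -0.22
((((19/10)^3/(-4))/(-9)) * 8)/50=6859/225000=0.03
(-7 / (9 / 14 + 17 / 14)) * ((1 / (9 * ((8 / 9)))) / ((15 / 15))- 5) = 147 / 8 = 18.38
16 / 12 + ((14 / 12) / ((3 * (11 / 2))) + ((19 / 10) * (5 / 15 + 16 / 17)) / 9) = 16895 / 10098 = 1.67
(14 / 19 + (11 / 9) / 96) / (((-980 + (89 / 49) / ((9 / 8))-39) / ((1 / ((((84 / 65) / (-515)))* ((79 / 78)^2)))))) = 487289382125 / 1702479494176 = 0.29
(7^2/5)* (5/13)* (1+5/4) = 441/52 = 8.48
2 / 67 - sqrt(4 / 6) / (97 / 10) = 2 / 67 - 10 *sqrt(6) / 291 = -0.05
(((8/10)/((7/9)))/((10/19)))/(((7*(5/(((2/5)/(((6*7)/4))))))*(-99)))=-152/7074375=-0.00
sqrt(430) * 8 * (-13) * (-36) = 3744 * sqrt(430) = 77637.24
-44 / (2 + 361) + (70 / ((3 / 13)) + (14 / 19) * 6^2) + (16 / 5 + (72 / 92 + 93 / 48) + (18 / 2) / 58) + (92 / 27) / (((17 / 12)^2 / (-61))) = 748532748897 / 3222997360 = 232.25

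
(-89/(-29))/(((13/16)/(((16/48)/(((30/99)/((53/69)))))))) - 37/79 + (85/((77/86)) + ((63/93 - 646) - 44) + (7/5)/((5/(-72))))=-611.82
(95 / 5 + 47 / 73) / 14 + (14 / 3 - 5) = 1640 / 1533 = 1.07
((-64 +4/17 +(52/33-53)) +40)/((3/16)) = -674896/1683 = -401.01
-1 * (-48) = 48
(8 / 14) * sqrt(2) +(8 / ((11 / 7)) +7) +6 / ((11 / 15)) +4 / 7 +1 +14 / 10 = 4 * sqrt(2) / 7 +8949 / 385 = 24.05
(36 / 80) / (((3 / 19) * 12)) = 19 / 80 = 0.24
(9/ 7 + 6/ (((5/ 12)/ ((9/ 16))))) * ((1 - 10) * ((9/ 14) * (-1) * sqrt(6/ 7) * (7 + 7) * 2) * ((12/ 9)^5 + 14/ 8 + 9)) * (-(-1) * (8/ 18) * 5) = 1061785 * sqrt(42)/ 147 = 46810.57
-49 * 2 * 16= -1568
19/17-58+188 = 2229/17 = 131.12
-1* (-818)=818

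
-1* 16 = -16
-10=-10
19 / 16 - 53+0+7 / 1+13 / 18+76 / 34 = -102461 / 2448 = -41.85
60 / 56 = 15 / 14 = 1.07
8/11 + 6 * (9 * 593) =352250/11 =32022.73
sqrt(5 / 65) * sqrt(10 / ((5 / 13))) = sqrt(2) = 1.41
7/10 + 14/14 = 17/10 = 1.70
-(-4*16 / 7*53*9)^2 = -931958784 / 49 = -19019567.02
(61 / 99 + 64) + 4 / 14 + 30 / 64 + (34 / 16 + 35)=2272943 / 22176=102.50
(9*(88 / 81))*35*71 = 218680 / 9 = 24297.78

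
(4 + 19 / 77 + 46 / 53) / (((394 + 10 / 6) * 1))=62619 / 4844147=0.01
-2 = -2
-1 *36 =-36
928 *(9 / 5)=1670.40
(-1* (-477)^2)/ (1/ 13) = -2957877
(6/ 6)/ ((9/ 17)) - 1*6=-37/ 9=-4.11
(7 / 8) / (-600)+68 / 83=325819 / 398400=0.82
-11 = -11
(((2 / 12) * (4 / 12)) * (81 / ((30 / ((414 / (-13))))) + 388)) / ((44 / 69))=451513 / 17160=26.31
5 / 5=1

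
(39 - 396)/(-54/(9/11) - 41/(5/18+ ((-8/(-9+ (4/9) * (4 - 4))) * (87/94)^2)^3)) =16606525549411/5721800938052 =2.90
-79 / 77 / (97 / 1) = -79 / 7469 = -0.01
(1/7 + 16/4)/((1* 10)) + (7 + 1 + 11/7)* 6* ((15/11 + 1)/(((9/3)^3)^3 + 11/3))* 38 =1537771/2273810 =0.68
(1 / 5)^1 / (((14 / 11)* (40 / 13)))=143 / 2800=0.05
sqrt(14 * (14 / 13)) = 14 * sqrt(13) / 13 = 3.88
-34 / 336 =-17 / 168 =-0.10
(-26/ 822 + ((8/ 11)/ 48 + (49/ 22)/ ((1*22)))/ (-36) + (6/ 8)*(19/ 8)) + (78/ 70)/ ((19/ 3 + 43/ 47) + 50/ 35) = 287450559833/ 153322662240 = 1.87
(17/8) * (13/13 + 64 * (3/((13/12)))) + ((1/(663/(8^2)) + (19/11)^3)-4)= 2682587821/7059624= 379.99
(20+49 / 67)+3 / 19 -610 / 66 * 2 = 101006 / 42009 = 2.40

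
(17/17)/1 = 1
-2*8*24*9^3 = -279936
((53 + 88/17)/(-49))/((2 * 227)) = -989/378182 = -0.00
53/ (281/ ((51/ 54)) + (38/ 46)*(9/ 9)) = 20723/ 116657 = 0.18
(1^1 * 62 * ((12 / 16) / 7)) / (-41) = -93 / 574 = -0.16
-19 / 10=-1.90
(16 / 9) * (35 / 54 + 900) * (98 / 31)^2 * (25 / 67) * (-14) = -1307853512000 / 15646041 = -83590.06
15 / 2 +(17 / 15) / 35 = 7909 / 1050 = 7.53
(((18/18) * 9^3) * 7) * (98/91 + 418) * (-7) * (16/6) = -518954688/13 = -39919591.38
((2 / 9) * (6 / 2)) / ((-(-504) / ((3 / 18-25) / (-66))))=149 / 299376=0.00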